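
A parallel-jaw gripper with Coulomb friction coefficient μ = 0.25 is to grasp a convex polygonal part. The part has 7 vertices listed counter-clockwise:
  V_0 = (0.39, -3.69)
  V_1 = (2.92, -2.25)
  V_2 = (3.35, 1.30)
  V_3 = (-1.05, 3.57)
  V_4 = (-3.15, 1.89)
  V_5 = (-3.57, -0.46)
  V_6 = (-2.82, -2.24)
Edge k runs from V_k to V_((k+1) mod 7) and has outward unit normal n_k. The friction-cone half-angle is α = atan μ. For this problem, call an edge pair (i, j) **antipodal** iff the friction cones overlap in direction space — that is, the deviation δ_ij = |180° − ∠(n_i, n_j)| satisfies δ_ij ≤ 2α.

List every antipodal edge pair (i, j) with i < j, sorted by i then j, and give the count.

count = 3; pairs: (0,3), (1,4), (2,6)

α = atan 0.25 = 14.04°;  2α = 28.07°
n_0 = (+0.4947, -0.8691)
n_1 = (+0.9927, -0.1202)
n_2 = (+0.4585, +0.8887)
n_3 = (-0.6247, +0.7809)
n_4 = (-0.9844, +0.1759)
n_5 = (-0.9215, -0.3883)
n_6 = (-0.4117, -0.9113)
  (0,1): δ = 126.55°  ·
  (0,2): δ = 56.94°  ·
  (0,3): δ = 9.01°  ✓
  (0,4): δ = 50.22°  ·
  (0,5): δ = 83.20°  ·
  (0,6): δ = 126.04°  ·
  (1,2): δ = 110.38°  ·
  (1,3): δ = 44.43°  ·
  (1,4): δ = 3.23°  ✓
  (1,5): δ = 29.75°  ·
  (1,6): δ = 72.60°  ·
  (2,3): δ = 114.05°  ·
  (2,4): δ = 72.84°  ·
  (2,5): δ = 39.86°  ·
  (2,6): δ = 2.98°  ✓
  (3,4): δ = 138.79°  ·
  (3,5): δ = 105.81°  ·
  (3,6): δ = 62.97°  ·
  (4,5): δ = 147.02°  ·
  (4,6): δ = 104.18°  ·
  (5,6): δ = 137.16°  ·
antipodal pairs: 3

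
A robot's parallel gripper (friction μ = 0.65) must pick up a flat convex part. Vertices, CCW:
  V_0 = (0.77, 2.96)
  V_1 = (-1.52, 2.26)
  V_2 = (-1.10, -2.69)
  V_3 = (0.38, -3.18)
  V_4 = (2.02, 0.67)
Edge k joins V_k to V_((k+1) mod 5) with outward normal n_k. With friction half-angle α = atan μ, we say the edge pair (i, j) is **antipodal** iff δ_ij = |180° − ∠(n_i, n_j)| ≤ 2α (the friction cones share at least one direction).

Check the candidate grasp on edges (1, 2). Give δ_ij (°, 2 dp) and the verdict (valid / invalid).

α = atan 0.65 = 33.02°;  2α = 66.05°
edge 1: e_1 = (+0.42, -4.95);  n_1 = (-0.9964, -0.0845)
edge 2: e_2 = (+1.48, -0.49);  n_2 = (-0.3143, -0.9493)
∠(n_1, n_2) = 66.83°
δ = |180° − 66.83°| = 113.17°
113.17° > 2α = 66.05°  →  invalid

δ = 113.17°, invalid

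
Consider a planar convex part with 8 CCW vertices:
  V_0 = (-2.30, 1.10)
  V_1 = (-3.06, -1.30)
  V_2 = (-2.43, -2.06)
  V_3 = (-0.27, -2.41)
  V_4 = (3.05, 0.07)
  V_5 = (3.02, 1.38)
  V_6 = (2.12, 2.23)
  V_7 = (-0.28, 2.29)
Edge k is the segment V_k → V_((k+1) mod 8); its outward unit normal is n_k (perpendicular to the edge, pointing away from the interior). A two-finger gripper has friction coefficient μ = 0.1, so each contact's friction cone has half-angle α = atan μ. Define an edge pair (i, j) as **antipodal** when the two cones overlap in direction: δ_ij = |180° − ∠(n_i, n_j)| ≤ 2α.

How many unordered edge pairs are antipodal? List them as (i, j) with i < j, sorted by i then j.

α = atan 0.1 = 5.71°;  2α = 11.42°
n_0 = (-0.9533, +0.3019)
n_1 = (-0.7699, -0.6382)
n_2 = (-0.1600, -0.9871)
n_3 = (+0.5985, -0.8012)
n_4 = (+0.9997, +0.0229)
n_5 = (+0.6866, +0.7270)
n_6 = (+0.0250, +0.9997)
n_7 = (-0.5076, +0.8616)
  (0,1): δ = 122.77°  ·
  (0,2): δ = 81.63°  ·
  (0,3): δ = 35.67°  ·
  (0,4): δ = 18.88°  ·
  (0,5): δ = 64.21°  ·
  (0,6): δ = 106.14°  ·
  (0,7): δ = 138.07°  ·
  (1,2): δ = 138.86°  ·
  (1,3): δ = 92.90°  ·
  (1,4): δ = 38.35°  ·
  (1,5): δ = 6.98°  ✓
  (1,6): δ = 48.91°  ·
  (1,7): δ = 80.85°  ·
  (2,3): δ = 134.04°  ·
  (2,4): δ = 79.48°  ·
  (2,5): δ = 34.16°  ·
  (2,6): δ = 7.77°  ✓
  (2,7): δ = 39.71°  ·
  (3,4): δ = 125.45°  ·
  (3,5): δ = 80.12°  ·
  (3,6): δ = 38.19°  ·
  (3,7): δ = 6.26°  ✓
  (4,5): δ = 134.68°  ·
  (4,6): δ = 92.74°  ·
  (4,7): δ = 60.81°  ·
  (5,6): δ = 138.07°  ·
  (5,7): δ = 106.13°  ·
  (6,7): δ = 148.07°  ·
antipodal pairs: 3

count = 3; pairs: (1,5), (2,6), (3,7)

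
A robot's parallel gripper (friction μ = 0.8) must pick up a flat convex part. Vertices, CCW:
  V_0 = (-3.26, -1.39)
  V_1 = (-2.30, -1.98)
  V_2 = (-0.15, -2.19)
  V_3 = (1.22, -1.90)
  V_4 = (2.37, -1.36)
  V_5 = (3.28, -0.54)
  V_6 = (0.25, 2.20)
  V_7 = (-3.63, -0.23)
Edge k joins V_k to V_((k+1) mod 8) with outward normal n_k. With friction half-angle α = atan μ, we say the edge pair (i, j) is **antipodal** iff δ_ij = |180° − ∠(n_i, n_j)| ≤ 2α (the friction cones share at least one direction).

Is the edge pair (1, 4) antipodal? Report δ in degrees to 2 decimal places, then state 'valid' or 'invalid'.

δ = 132.40°, invalid

α = atan 0.8 = 38.66°;  2α = 77.32°
edge 1: e_1 = (+2.15, -0.21);  n_1 = (-0.0972, -0.9953)
edge 4: e_4 = (+0.91, +0.82);  n_4 = (+0.6694, -0.7429)
∠(n_1, n_4) = 47.60°
δ = |180° − 47.60°| = 132.40°
132.40° > 2α = 77.32°  →  invalid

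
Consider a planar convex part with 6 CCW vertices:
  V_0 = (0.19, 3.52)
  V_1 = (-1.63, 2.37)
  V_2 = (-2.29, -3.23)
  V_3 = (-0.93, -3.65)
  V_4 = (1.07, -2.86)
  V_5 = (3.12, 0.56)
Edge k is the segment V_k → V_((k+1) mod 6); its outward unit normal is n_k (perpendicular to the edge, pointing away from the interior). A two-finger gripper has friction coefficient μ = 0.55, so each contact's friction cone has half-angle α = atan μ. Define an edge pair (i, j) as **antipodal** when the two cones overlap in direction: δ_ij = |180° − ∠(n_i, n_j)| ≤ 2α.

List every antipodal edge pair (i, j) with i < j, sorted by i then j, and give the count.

count = 6; pairs: (0,2), (0,3), (0,4), (1,4), (1,5), (2,5)

α = atan 0.55 = 28.81°;  2α = 57.62°
n_0 = (-0.5342, +0.8454)
n_1 = (-0.9931, +0.1170)
n_2 = (-0.2951, -0.9555)
n_3 = (+0.3674, -0.9301)
n_4 = (+0.8577, -0.5141)
n_5 = (+0.7107, +0.7035)
  (0,1): δ = 129.01°  ·
  (0,2): δ = 49.45°  ✓
  (0,3): δ = 10.73°  ✓
  (0,4): δ = 26.77°  ✓
  (0,5): δ = 102.42°  ·
  (1,2): δ = 100.44°  ·
  (1,3): δ = 61.72°  ·
  (1,4): δ = 24.22°  ✓
  (1,5): δ = 51.43°  ✓
  (2,3): δ = 141.28°  ·
  (2,4): δ = 103.78°  ·
  (2,5): δ = 28.13°  ✓
  (3,4): δ = 142.49°  ·
  (3,5): δ = 66.85°  ·
  (4,5): δ = 104.35°  ·
antipodal pairs: 6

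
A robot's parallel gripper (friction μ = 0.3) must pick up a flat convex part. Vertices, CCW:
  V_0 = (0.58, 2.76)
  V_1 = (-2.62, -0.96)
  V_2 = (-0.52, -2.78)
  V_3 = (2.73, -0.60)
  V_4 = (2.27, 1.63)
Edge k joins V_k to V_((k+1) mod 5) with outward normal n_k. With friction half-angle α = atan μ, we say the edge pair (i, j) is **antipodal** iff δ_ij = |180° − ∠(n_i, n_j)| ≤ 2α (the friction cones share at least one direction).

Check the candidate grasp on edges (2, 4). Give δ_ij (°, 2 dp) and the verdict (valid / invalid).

δ = 67.62°, invalid

α = atan 0.3 = 16.70°;  2α = 33.40°
edge 2: e_2 = (+3.25, +2.18);  n_2 = (+0.5571, -0.8305)
edge 4: e_4 = (-1.69, +1.13);  n_4 = (+0.5558, +0.8313)
∠(n_2, n_4) = 112.38°
δ = |180° − 112.38°| = 67.62°
67.62° > 2α = 33.40°  →  invalid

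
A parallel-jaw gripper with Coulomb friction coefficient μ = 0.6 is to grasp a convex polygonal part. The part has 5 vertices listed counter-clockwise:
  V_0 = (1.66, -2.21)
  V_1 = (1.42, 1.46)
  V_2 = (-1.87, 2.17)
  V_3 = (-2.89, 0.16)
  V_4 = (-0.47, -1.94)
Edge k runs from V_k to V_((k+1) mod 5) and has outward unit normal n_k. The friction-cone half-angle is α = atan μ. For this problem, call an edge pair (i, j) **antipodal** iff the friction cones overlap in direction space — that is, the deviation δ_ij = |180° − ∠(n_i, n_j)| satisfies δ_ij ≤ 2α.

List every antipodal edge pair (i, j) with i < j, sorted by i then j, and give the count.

α = atan 0.6 = 30.96°;  2α = 61.93°
n_0 = (+0.9979, +0.0653)
n_1 = (+0.2109, +0.9775)
n_2 = (-0.8917, +0.4525)
n_3 = (-0.6554, -0.7553)
n_4 = (-0.1258, -0.9921)
  (0,1): δ = 105.92°  ·
  (0,2): δ = 30.65°  ✓
  (0,3): δ = 45.31°  ✓
  (0,4): δ = 79.03°  ·
  (1,2): δ = 104.73°  ·
  (1,3): δ = 28.77°  ✓
  (1,4): δ = 4.95°  ✓
  (2,3): δ = 104.04°  ·
  (2,4): δ = 70.32°  ·
  (3,4): δ = 146.27°  ·
antipodal pairs: 4

count = 4; pairs: (0,2), (0,3), (1,3), (1,4)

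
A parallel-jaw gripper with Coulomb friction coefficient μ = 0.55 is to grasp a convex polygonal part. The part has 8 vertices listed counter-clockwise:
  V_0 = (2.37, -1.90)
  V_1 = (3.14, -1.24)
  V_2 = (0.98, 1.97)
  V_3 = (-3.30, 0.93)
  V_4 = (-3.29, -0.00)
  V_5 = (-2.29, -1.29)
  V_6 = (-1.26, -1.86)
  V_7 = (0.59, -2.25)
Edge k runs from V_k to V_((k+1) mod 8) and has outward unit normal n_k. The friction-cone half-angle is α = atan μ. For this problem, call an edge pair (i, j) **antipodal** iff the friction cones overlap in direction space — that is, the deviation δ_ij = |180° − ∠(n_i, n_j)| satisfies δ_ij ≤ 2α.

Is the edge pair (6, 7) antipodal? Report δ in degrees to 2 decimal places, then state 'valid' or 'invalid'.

δ = 156.97°, invalid

α = atan 0.55 = 28.81°;  2α = 57.62°
edge 6: e_6 = (+1.85, -0.39);  n_6 = (-0.2063, -0.9785)
edge 7: e_7 = (+1.78, +0.35);  n_7 = (+0.1929, -0.9812)
∠(n_6, n_7) = 23.03°
δ = |180° − 23.03°| = 156.97°
156.97° > 2α = 57.62°  →  invalid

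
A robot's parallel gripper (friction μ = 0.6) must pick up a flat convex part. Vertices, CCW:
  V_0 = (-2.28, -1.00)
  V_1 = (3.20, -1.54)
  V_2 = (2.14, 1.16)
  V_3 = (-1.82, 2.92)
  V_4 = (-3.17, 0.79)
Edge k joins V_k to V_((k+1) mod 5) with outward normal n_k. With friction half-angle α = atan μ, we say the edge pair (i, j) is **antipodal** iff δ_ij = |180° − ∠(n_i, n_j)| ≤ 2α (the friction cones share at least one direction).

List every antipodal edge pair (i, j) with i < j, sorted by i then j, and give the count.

count = 4; pairs: (0,2), (1,3), (1,4), (2,4)

α = atan 0.6 = 30.96°;  2α = 61.93°
n_0 = (-0.0981, -0.9952)
n_1 = (+0.9308, +0.3654)
n_2 = (+0.4061, +0.9138)
n_3 = (-0.8446, +0.5353)
n_4 = (-0.8954, -0.4452)
  (0,1): δ = 62.94°  ·
  (0,2): δ = 18.33°  ✓
  (0,3): δ = 63.26°  ·
  (0,4): δ = 122.06°  ·
  (1,2): δ = 135.40°  ·
  (1,3): δ = 53.80°  ✓
  (1,4): δ = 5.00°  ✓
  (2,3): δ = 98.40°  ·
  (2,4): δ = 39.60°  ✓
  (3,4): δ = 121.20°  ·
antipodal pairs: 4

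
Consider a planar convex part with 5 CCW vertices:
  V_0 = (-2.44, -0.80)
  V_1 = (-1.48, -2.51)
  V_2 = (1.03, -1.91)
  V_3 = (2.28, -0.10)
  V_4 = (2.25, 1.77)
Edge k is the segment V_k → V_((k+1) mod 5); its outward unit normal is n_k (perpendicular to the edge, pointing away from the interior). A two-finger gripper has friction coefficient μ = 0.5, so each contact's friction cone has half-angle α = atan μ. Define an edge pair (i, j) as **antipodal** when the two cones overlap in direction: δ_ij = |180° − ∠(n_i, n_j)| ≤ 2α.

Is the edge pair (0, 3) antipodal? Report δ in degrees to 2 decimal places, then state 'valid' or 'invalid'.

δ = 28.39°, valid

α = atan 0.5 = 26.57°;  2α = 53.13°
edge 0: e_0 = (+0.96, -1.71);  n_0 = (-0.8720, -0.4895)
edge 3: e_3 = (-0.03, +1.87);  n_3 = (+0.9999, +0.0160)
∠(n_0, n_3) = 151.61°
δ = |180° − 151.61°| = 28.39°
28.39° ≤ 2α = 53.13°  →  valid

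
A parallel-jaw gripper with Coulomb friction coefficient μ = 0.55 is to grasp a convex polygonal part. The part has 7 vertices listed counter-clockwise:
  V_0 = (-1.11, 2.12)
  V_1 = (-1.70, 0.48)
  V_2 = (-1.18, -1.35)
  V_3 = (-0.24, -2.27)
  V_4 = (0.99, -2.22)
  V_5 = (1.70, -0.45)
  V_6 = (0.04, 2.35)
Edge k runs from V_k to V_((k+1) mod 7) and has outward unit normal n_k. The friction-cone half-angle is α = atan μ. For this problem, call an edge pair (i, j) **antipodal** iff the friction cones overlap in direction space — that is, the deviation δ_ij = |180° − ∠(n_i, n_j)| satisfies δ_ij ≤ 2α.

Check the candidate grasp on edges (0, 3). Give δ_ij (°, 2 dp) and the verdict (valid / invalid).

δ = 67.89°, invalid

α = atan 0.55 = 28.81°;  2α = 57.62°
edge 0: e_0 = (-0.59, -1.64);  n_0 = (-0.9410, +0.3385)
edge 3: e_3 = (+1.23, +0.05);  n_3 = (+0.0406, -0.9992)
∠(n_0, n_3) = 112.11°
δ = |180° − 112.11°| = 67.89°
67.89° > 2α = 57.62°  →  invalid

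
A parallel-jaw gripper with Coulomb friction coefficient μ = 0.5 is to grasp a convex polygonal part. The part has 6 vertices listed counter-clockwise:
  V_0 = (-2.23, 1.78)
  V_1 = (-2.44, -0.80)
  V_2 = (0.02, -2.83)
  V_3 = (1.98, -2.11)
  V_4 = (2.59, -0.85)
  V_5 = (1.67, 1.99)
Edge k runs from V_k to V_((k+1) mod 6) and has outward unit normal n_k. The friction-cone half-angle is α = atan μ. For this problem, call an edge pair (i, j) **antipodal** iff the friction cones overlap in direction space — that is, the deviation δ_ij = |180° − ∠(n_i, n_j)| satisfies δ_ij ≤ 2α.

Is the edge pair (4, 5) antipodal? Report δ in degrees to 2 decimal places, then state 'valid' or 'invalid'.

α = atan 0.5 = 26.57°;  2α = 53.13°
edge 4: e_4 = (-0.92, +2.84);  n_4 = (+0.9513, +0.3082)
edge 5: e_5 = (-3.90, -0.21);  n_5 = (-0.0538, +0.9986)
∠(n_4, n_5) = 75.13°
δ = |180° − 75.13°| = 104.87°
104.87° > 2α = 53.13°  →  invalid

δ = 104.87°, invalid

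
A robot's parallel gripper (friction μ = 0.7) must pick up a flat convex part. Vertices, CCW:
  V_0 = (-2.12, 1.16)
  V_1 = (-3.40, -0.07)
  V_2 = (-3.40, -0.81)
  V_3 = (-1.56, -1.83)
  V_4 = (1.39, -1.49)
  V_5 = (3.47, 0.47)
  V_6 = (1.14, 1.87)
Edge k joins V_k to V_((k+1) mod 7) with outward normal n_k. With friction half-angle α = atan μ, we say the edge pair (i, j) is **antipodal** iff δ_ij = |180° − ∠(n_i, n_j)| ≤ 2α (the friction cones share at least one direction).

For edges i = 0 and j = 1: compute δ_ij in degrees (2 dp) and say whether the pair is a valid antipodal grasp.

α = atan 0.7 = 34.99°;  2α = 69.98°
edge 0: e_0 = (-1.28, -1.23);  n_0 = (-0.6929, +0.7210)
edge 1: e_1 = (+0.00, -0.74);  n_1 = (-1.0000, -0.0000)
∠(n_0, n_1) = 46.14°
δ = |180° − 46.14°| = 133.86°
133.86° > 2α = 69.98°  →  invalid

δ = 133.86°, invalid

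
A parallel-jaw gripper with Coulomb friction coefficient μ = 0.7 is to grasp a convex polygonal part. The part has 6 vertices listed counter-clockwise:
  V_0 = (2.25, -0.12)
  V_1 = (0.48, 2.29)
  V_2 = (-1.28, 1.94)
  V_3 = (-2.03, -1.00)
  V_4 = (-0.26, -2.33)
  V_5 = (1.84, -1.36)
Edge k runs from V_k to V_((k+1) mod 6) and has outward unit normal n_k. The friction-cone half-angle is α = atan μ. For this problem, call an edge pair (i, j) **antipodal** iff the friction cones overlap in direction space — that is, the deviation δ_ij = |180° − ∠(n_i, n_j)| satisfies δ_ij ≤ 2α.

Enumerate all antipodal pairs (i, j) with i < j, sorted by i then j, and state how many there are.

count = 7; pairs: (0,2), (0,3), (1,3), (1,4), (1,5), (2,4), (2,5)

α = atan 0.7 = 34.99°;  2α = 69.98°
n_0 = (+0.8060, +0.5919)
n_1 = (-0.1950, +0.9808)
n_2 = (-0.9690, +0.2472)
n_3 = (-0.6007, -0.7995)
n_4 = (+0.4193, -0.9078)
n_5 = (+0.9494, -0.3139)
  (0,1): δ = 115.05°  ·
  (0,2): δ = 50.61°  ✓
  (0,3): δ = 16.78°  ✓
  (0,4): δ = 78.50°  ·
  (0,5): δ = 125.41°  ·
  (1,2): δ = 115.56°  ·
  (1,3): δ = 48.17°  ✓
  (1,4): δ = 13.55°  ✓
  (1,5): δ = 60.46°  ✓
  (2,3): δ = 112.61°  ·
  (2,4): δ = 50.90°  ✓
  (2,5): δ = 3.99°  ✓
  (3,4): δ = 118.29°  ·
  (3,5): δ = 71.37°  ·
  (4,5): δ = 133.09°  ·
antipodal pairs: 7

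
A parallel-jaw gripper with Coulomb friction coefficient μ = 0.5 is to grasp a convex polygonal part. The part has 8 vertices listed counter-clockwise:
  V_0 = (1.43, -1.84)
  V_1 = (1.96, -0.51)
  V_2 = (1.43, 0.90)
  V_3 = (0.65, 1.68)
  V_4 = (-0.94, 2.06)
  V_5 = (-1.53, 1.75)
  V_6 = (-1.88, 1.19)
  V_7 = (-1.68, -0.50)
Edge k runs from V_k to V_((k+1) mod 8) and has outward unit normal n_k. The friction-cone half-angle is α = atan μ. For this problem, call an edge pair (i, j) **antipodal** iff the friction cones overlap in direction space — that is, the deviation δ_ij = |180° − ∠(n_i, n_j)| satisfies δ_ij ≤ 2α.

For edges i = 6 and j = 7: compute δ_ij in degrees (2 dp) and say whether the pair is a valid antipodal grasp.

δ = 120.06°, invalid

α = atan 0.5 = 26.57°;  2α = 53.13°
edge 6: e_6 = (+0.20, -1.69);  n_6 = (-0.9931, -0.1175)
edge 7: e_7 = (+3.11, -1.34);  n_7 = (-0.3957, -0.9184)
∠(n_6, n_7) = 59.94°
δ = |180° − 59.94°| = 120.06°
120.06° > 2α = 53.13°  →  invalid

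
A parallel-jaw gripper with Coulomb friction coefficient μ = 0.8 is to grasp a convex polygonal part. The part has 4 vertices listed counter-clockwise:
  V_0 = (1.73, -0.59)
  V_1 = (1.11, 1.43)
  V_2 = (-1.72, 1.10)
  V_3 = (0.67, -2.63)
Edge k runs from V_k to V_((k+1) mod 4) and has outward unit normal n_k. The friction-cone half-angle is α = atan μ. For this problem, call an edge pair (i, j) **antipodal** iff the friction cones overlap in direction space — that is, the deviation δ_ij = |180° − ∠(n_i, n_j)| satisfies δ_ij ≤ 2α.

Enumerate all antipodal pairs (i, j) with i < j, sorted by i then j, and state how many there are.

count = 4; pairs: (0,2), (1,2), (1,3), (2,3)

α = atan 0.8 = 38.66°;  2α = 77.32°
n_0 = (+0.9560, +0.2934)
n_1 = (-0.1158, +0.9933)
n_2 = (-0.8420, -0.5395)
n_3 = (+0.8874, -0.4611)
  (0,1): δ = 100.41°  ·
  (0,2): δ = 15.59°  ✓
  (0,3): δ = 135.48°  ·
  (1,2): δ = 64.00°  ✓
  (1,3): δ = 55.89°  ✓
  (2,3): δ = 60.11°  ✓
antipodal pairs: 4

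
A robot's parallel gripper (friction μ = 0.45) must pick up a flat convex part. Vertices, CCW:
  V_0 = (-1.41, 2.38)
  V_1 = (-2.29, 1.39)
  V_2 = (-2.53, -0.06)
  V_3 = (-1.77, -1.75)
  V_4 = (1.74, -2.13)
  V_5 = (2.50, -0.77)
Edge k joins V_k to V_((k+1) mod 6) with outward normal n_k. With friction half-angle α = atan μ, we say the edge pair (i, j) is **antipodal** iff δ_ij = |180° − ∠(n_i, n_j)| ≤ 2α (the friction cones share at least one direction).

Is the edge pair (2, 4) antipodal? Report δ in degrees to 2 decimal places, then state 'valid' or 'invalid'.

δ = 53.41°, invalid

α = atan 0.45 = 24.23°;  2α = 48.46°
edge 2: e_2 = (+0.76, -1.69);  n_2 = (-0.9120, -0.4101)
edge 4: e_4 = (+0.76, +1.36);  n_4 = (+0.8729, -0.4878)
∠(n_2, n_4) = 126.59°
δ = |180° − 126.59°| = 53.41°
53.41° > 2α = 48.46°  →  invalid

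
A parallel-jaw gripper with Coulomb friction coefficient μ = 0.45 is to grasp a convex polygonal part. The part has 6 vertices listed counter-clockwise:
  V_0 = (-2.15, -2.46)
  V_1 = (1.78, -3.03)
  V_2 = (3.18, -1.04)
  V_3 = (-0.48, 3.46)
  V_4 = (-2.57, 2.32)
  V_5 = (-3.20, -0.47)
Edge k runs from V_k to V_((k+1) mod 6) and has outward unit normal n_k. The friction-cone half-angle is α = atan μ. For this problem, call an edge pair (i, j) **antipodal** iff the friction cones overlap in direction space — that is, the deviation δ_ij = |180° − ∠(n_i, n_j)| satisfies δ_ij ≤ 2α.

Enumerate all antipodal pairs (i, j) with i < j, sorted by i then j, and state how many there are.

α = atan 0.45 = 24.23°;  2α = 48.46°
n_0 = (-0.1435, -0.9896)
n_1 = (+0.8179, -0.5754)
n_2 = (+0.7758, +0.6310)
n_3 = (-0.4789, +0.8779)
n_4 = (-0.9754, +0.2203)
n_5 = (-0.8844, -0.4667)
  (0,1): δ = 116.87°  ·
  (0,2): δ = 42.62°  ✓
  (0,3): δ = 36.86°  ✓
  (0,4): δ = 85.53°  ·
  (0,5): δ = 126.07°  ·
  (1,2): δ = 105.75°  ·
  (1,3): δ = 26.26°  ✓
  (1,4): δ = 22.40°  ✓
  (1,5): δ = 62.94°  ·
  (2,3): δ = 100.51°  ·
  (2,4): δ = 51.85°  ·
  (2,5): δ = 11.30°  ✓
  (3,4): δ = 131.33°  ·
  (3,5): δ = 90.79°  ·
  (4,5): δ = 139.46°  ·
antipodal pairs: 5

count = 5; pairs: (0,2), (0,3), (1,3), (1,4), (2,5)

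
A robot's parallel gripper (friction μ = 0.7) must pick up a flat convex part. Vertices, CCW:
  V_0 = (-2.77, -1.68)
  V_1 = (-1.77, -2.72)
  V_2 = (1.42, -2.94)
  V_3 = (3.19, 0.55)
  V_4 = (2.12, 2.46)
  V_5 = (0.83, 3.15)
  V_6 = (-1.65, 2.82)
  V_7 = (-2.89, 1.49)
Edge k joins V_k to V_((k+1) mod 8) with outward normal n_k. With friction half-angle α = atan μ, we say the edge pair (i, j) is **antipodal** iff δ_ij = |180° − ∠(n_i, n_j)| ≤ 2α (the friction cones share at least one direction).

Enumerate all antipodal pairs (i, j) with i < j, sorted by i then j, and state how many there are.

count = 12; pairs: (0,3), (0,4), (0,5), (1,3), (1,4), (1,5), (1,6), (2,5), (2,6), (2,7), (3,7), (4,7)

α = atan 0.7 = 34.99°;  2α = 69.98°
n_0 = (-0.7208, -0.6931)
n_1 = (-0.0688, -0.9976)
n_2 = (+0.8919, -0.4523)
n_3 = (+0.8724, +0.4887)
n_4 = (+0.4717, +0.8818)
n_5 = (-0.1319, +0.9913)
n_6 = (-0.7314, +0.6819)
n_7 = (-0.9993, -0.0378)
  (0,1): δ = 137.82°  ·
  (0,2): δ = 70.77°  ·
  (0,3): δ = 14.62°  ✓
  (0,4): δ = 17.98°  ✓
  (0,5): δ = 53.70°  ✓
  (0,6): δ = 93.13°  ·
  (0,7): δ = 138.29°  ·
  (1,2): δ = 112.95°  ·
  (1,3): δ = 56.80°  ✓
  (1,4): δ = 24.20°  ✓
  (1,5): δ = 11.52°  ✓
  (1,6): δ = 50.95°  ✓
  (1,7): δ = 96.11°  ·
  (2,3): δ = 123.85°  ·
  (2,4): δ = 91.25°  ·
  (2,5): δ = 55.53°  ✓
  (2,6): δ = 16.10°  ✓
  (2,7): δ = 29.06°  ✓
  (3,4): δ = 147.40°  ·
  (3,5): δ = 111.68°  ·
  (3,6): δ = 72.25°  ·
  (3,7): δ = 27.09°  ✓
  (4,5): δ = 144.28°  ·
  (4,6): δ = 104.85°  ·
  (4,7): δ = 59.69°  ✓
  (5,6): δ = 140.57°  ·
  (5,7): δ = 95.41°  ·
  (6,7): δ = 134.84°  ·
antipodal pairs: 12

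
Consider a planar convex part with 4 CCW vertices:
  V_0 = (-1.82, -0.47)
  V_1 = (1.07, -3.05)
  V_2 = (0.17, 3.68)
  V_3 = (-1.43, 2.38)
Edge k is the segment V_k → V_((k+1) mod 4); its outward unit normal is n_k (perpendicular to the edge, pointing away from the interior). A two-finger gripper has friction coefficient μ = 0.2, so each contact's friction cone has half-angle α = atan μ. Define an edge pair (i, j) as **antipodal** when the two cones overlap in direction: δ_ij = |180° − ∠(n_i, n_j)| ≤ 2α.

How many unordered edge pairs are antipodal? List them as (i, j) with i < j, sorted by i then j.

count = 1; pairs: (1,3)

α = atan 0.2 = 11.31°;  2α = 22.62°
n_0 = (-0.6660, -0.7460)
n_1 = (+0.9912, +0.1325)
n_2 = (-0.6306, +0.7761)
n_3 = (-0.9908, +0.1356)
  (0,1): δ = 40.63°  ·
  (0,2): δ = 80.85°  ·
  (0,3): δ = 123.96°  ·
  (1,2): δ = 58.52°  ·
  (1,3): δ = 15.41°  ✓
  (2,3): δ = 136.89°  ·
antipodal pairs: 1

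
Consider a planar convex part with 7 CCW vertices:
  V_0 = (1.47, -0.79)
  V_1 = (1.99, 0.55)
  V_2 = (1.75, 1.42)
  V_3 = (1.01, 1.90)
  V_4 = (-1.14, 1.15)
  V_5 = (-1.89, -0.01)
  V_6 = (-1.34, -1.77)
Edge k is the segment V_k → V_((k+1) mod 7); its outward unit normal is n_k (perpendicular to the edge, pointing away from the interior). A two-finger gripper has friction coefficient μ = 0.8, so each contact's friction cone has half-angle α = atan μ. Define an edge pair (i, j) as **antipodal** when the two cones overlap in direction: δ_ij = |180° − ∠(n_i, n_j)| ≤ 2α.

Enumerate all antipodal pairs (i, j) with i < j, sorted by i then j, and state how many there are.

count = 9; pairs: (0,3), (0,4), (0,5), (1,4), (1,5), (2,5), (2,6), (3,6), (4,6)

α = atan 0.8 = 38.66°;  2α = 77.32°
n_0 = (+0.9323, -0.3618)
n_1 = (+0.9640, +0.2659)
n_2 = (+0.5442, +0.8390)
n_3 = (-0.3294, +0.9442)
n_4 = (-0.8398, +0.5430)
n_5 = (-0.9545, -0.2983)
n_6 = (+0.3293, -0.9442)
  (0,1): δ = 143.37°  ·
  (0,2): δ = 101.76°  ·
  (0,3): δ = 49.56°  ✓
  (0,4): δ = 11.68°  ✓
  (0,5): δ = 38.56°  ✓
  (0,6): δ = 130.44°  ·
  (1,2): δ = 138.39°  ·
  (1,3): δ = 86.19°  ·
  (1,4): δ = 48.31°  ✓
  (1,5): δ = 1.93°  ✓
  (1,6): δ = 93.80°  ·
  (2,3): δ = 127.80°  ·
  (2,4): δ = 89.92°  ·
  (2,5): δ = 39.68°  ✓
  (2,6): δ = 52.20°  ✓
  (3,4): δ = 142.12°  ·
  (3,5): δ = 91.88°  ·
  (3,6): δ = 0.00°  ✓
  (4,5): δ = 129.76°  ·
  (4,6): δ = 37.89°  ✓
  (5,6): δ = 88.13°  ·
antipodal pairs: 9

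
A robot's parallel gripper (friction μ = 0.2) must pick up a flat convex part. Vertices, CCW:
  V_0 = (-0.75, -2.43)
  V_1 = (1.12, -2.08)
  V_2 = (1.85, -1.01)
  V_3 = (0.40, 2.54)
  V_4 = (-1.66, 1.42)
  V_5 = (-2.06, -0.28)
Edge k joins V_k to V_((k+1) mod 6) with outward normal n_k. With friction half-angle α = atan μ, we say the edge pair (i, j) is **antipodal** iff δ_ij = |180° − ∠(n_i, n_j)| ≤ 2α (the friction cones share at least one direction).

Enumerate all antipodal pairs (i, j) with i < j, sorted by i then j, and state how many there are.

count = 3; pairs: (0,3), (1,4), (2,5)

α = atan 0.2 = 11.31°;  2α = 22.62°
n_0 = (+0.1840, -0.9829)
n_1 = (+0.8261, -0.5636)
n_2 = (+0.9258, +0.3781)
n_3 = (-0.4777, +0.8785)
n_4 = (-0.9734, +0.2290)
n_5 = (-0.8540, -0.5203)
  (0,1): δ = 134.90°  ·
  (0,2): δ = 78.38°  ·
  (0,3): δ = 17.93°  ✓
  (0,4): δ = 66.16°  ·
  (0,5): δ = 110.75°  ·
  (1,2): δ = 123.48°  ·
  (1,3): δ = 27.16°  ·
  (1,4): δ = 21.06°  ✓
  (1,5): δ = 65.66°  ·
  (2,3): δ = 83.69°  ·
  (2,4): δ = 35.46°  ·
  (2,5): δ = 9.14°  ✓
  (3,4): δ = 131.77°  ·
  (3,5): δ = 87.18°  ·
  (4,5): δ = 135.41°  ·
antipodal pairs: 3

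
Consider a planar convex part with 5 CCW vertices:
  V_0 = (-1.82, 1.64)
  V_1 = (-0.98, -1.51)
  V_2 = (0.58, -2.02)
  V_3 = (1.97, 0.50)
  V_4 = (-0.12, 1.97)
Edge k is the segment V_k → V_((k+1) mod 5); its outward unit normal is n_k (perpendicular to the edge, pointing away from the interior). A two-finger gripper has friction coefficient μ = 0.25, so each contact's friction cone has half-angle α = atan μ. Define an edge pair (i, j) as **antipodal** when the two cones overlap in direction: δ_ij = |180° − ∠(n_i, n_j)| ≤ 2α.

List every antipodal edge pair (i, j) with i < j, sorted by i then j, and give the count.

α = atan 0.25 = 14.04°;  2α = 28.07°
n_0 = (-0.9662, -0.2577)
n_1 = (-0.3107, -0.9505)
n_2 = (+0.8756, -0.4830)
n_3 = (+0.5753, +0.8179)
n_4 = (-0.1906, +0.9817)
  (0,1): δ = 123.04°  ·
  (0,2): δ = 43.81°  ·
  (0,3): δ = 39.95°  ·
  (0,4): δ = 86.05°  ·
  (1,2): δ = 100.78°  ·
  (1,3): δ = 17.02°  ✓
  (1,4): δ = 29.09°  ·
  (2,3): δ = 96.24°  ·
  (2,4): δ = 50.13°  ·
  (3,4): δ = 133.89°  ·
antipodal pairs: 1

count = 1; pairs: (1,3)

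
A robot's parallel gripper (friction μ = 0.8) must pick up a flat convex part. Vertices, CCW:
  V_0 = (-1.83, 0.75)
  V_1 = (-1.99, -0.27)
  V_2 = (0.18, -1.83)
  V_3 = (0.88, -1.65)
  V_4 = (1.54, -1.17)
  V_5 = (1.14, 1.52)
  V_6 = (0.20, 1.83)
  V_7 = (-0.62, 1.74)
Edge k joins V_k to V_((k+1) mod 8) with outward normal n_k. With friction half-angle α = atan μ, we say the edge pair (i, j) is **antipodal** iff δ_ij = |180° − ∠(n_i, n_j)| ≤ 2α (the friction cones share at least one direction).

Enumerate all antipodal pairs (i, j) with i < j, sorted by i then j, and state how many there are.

count = 14; pairs: (0,2), (0,3), (0,4), (1,4), (1,5), (1,6), (1,7), (2,5), (2,6), (2,7), (3,5), (3,6), (3,7), (4,7)

α = atan 0.8 = 38.66°;  2α = 77.32°
n_0 = (-0.9879, +0.1550)
n_1 = (-0.5837, -0.8120)
n_2 = (+0.2490, -0.9685)
n_3 = (+0.5882, -0.8087)
n_4 = (+0.9891, +0.1471)
n_5 = (+0.3132, +0.9497)
n_6 = (-0.1091, +0.9940)
n_7 = (-0.6332, +0.7740)
  (0,1): δ = 116.80°  ·
  (0,2): δ = 66.66°  ✓
  (0,3): δ = 45.06°  ✓
  (0,4): δ = 17.37°  ✓
  (0,5): δ = 80.66°  ·
  (0,6): δ = 105.18°  ·
  (0,7): δ = 138.20°  ·
  (1,2): δ = 129.87°  ·
  (1,3): δ = 108.26°  ·
  (1,4): δ = 45.83°  ✓
  (1,5): δ = 17.46°  ✓
  (1,6): δ = 41.98°  ✓
  (1,7): δ = 75.00°  ✓
  (2,3): δ = 158.39°  ·
  (2,4): δ = 95.96°  ·
  (2,5): δ = 32.67°  ✓
  (2,6): δ = 8.16°  ✓
  (2,7): δ = 24.87°  ✓
  (3,4): δ = 117.57°  ·
  (3,5): δ = 54.28°  ✓
  (3,6): δ = 29.76°  ✓
  (3,7): δ = 3.26°  ✓
  (4,5): δ = 116.71°  ·
  (4,6): δ = 92.19°  ·
  (4,7): δ = 59.17°  ✓
  (5,6): δ = 155.48°  ·
  (5,7): δ = 122.46°  ·
  (6,7): δ = 146.97°  ·
antipodal pairs: 14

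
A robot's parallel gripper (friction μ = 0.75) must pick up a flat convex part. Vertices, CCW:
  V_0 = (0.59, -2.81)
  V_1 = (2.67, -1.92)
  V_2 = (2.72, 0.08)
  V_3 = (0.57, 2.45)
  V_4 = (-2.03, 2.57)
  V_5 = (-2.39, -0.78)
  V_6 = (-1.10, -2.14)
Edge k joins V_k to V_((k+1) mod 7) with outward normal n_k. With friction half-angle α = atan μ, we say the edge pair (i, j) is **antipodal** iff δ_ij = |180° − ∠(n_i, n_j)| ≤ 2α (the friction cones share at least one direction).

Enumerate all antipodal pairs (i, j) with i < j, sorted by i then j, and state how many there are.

count = 11; pairs: (0,2), (0,3), (0,4), (1,4), (1,5), (1,6), (2,4), (2,5), (2,6), (3,5), (3,6)

α = atan 0.75 = 36.87°;  2α = 73.74°
n_0 = (+0.3934, -0.9194)
n_1 = (+0.9997, -0.0250)
n_2 = (+0.7406, +0.6719)
n_3 = (+0.0461, +0.9989)
n_4 = (-0.9943, +0.1068)
n_5 = (-0.7255, -0.6882)
n_6 = (-0.3685, -0.9296)
  (0,1): δ = 114.60°  ·
  (0,2): δ = 70.95°  ✓
  (0,3): δ = 25.81°  ✓
  (0,4): δ = 60.70°  ✓
  (0,5): δ = 110.32°  ·
  (0,6): δ = 135.21°  ·
  (1,2): δ = 136.35°  ·
  (1,3): δ = 91.21°  ·
  (1,4): δ = 4.70°  ✓
  (1,5): δ = 44.92°  ✓
  (1,6): δ = 69.81°  ✓
  (2,3): δ = 134.86°  ·
  (2,4): δ = 48.35°  ✓
  (2,5): δ = 1.27°  ✓
  (2,6): δ = 26.16°  ✓
  (3,4): δ = 93.49°  ·
  (3,5): δ = 43.87°  ✓
  (3,6): δ = 18.98°  ✓
  (4,5): δ = 130.38°  ·
  (4,6): δ = 105.49°  ·
  (5,6): δ = 155.11°  ·
antipodal pairs: 11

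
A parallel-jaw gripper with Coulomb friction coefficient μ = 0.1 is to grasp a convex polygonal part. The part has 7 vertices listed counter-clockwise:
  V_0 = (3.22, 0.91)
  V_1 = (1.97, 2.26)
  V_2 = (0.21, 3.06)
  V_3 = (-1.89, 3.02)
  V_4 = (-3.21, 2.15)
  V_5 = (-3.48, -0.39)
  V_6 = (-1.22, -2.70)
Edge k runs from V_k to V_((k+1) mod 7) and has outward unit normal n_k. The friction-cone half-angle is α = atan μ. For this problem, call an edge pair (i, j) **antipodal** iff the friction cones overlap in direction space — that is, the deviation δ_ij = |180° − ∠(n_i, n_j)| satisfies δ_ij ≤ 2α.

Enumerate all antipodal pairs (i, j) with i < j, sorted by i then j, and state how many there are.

α = atan 0.1 = 5.71°;  2α = 11.42°
n_0 = (+0.7338, +0.6794)
n_1 = (+0.4138, +0.9104)
n_2 = (-0.0190, +0.9998)
n_3 = (-0.5503, +0.8350)
n_4 = (-0.9944, +0.1057)
n_5 = (-0.7148, -0.6993)
n_6 = (+0.6309, -0.7759)
  (0,1): δ = 157.24°  ·
  (0,2): δ = 131.71°  ·
  (0,3): δ = 99.41°  ·
  (0,4): δ = 48.87°  ·
  (0,5): δ = 1.58°  ✓
  (0,6): δ = 86.32°  ·
  (1,2): δ = 154.46°  ·
  (1,3): δ = 122.17°  ·
  (1,4): δ = 71.62°  ·
  (1,5): δ = 21.18°  ·
  (1,6): δ = 63.56°  ·
  (2,3): δ = 147.70°  ·
  (2,4): δ = 97.16°  ·
  (2,5): δ = 46.72°  ·
  (2,6): δ = 38.02°  ·
  (3,4): δ = 129.46°  ·
  (3,5): δ = 79.02°  ·
  (3,6): δ = 5.72°  ✓
  (4,5): δ = 129.56°  ·
  (4,6): δ = 44.82°  ·
  (5,6): δ = 95.26°  ·
antipodal pairs: 2

count = 2; pairs: (0,5), (3,6)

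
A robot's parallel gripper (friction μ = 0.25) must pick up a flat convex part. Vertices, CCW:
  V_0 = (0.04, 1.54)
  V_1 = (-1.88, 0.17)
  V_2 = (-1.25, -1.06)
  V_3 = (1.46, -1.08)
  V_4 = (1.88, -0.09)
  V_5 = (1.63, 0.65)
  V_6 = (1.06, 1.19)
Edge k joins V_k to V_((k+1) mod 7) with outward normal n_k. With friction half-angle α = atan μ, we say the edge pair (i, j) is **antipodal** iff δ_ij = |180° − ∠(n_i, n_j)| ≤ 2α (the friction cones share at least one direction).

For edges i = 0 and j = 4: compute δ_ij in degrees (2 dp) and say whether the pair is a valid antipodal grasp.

α = atan 0.25 = 14.04°;  2α = 28.07°
edge 0: e_0 = (-1.92, -1.37);  n_0 = (-0.5808, +0.8140)
edge 4: e_4 = (-0.25, +0.74);  n_4 = (+0.9474, +0.3201)
∠(n_0, n_4) = 106.84°
δ = |180° − 106.84°| = 73.16°
73.16° > 2α = 28.07°  →  invalid

δ = 73.16°, invalid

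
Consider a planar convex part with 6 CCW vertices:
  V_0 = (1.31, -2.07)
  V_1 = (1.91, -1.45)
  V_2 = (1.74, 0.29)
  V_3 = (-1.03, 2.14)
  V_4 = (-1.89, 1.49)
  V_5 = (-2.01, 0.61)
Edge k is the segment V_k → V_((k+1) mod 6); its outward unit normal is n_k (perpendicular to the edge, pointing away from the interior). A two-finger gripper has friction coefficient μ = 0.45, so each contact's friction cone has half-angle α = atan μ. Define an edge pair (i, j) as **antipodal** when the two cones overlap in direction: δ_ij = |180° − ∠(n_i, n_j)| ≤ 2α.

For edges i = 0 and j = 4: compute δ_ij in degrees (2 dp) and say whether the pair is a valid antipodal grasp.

α = atan 0.45 = 24.23°;  2α = 48.46°
edge 0: e_0 = (+0.60, +0.62);  n_0 = (+0.7186, -0.6954)
edge 4: e_4 = (-0.12, -0.88);  n_4 = (-0.9908, +0.1351)
∠(n_0, n_4) = 143.70°
δ = |180° − 143.70°| = 36.30°
36.30° ≤ 2α = 48.46°  →  valid

δ = 36.30°, valid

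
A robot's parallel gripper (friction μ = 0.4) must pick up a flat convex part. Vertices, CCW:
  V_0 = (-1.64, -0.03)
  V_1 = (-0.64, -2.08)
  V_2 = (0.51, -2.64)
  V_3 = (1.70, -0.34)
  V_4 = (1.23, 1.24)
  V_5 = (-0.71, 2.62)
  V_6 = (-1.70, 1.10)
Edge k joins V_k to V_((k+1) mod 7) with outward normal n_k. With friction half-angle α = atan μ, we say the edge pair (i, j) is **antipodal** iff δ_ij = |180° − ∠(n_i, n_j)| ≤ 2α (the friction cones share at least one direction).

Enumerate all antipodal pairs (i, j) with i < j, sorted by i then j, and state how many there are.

α = atan 0.4 = 21.80°;  2α = 43.60°
n_0 = (-0.8988, -0.4384)
n_1 = (-0.4378, -0.8991)
n_2 = (+0.8882, -0.4595)
n_3 = (+0.9585, +0.2851)
n_4 = (+0.5796, +0.8149)
n_5 = (-0.8379, +0.5458)
n_6 = (-0.9986, -0.0530)
  (0,1): δ = 141.97°  ·
  (0,2): δ = 53.36°  ·
  (0,3): δ = 9.44°  ✓
  (0,4): δ = 28.57°  ✓
  (0,5): δ = 120.92°  ·
  (0,6): δ = 157.04°  ·
  (1,2): δ = 91.39°  ·
  (1,3): δ = 47.47°  ·
  (1,4): δ = 9.46°  ✓
  (1,5): δ = 82.89°  ·
  (1,6): δ = 119.00°  ·
  (2,3): δ = 136.08°  ·
  (2,4): δ = 98.07°  ·
  (2,5): δ = 5.72°  ✓
  (2,6): δ = 30.40°  ✓
  (3,4): δ = 141.99°  ·
  (3,5): δ = 49.64°  ·
  (3,6): δ = 13.53°  ✓
  (4,5): δ = 87.65°  ·
  (4,6): δ = 51.53°  ·
  (5,6): δ = 143.88°  ·
antipodal pairs: 6

count = 6; pairs: (0,3), (0,4), (1,4), (2,5), (2,6), (3,6)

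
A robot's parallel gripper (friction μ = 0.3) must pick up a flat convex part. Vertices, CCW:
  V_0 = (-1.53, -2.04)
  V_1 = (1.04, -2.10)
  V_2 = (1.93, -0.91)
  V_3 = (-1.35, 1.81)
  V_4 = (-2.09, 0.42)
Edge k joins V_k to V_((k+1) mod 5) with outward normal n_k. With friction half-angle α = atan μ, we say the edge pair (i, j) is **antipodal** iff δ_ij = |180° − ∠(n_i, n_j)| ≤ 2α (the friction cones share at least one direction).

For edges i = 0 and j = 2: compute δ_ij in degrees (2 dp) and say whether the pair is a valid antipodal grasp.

α = atan 0.3 = 16.70°;  2α = 33.40°
edge 0: e_0 = (+2.57, -0.06);  n_0 = (-0.0233, -0.9997)
edge 2: e_2 = (-3.28, +2.72);  n_2 = (+0.6383, +0.7698)
∠(n_0, n_2) = 141.67°
δ = |180° − 141.67°| = 38.33°
38.33° > 2α = 33.40°  →  invalid

δ = 38.33°, invalid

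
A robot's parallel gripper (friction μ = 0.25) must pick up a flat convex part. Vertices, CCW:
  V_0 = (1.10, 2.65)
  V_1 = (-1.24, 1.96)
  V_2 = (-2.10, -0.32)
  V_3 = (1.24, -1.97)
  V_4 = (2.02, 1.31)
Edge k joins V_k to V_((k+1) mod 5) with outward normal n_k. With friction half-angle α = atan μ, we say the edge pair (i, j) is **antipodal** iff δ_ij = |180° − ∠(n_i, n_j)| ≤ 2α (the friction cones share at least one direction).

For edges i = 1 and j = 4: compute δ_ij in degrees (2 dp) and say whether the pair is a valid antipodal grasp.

δ = 55.14°, invalid

α = atan 0.25 = 14.04°;  2α = 28.07°
edge 1: e_1 = (-0.86, -2.28);  n_1 = (-0.9357, +0.3529)
edge 4: e_4 = (-0.92, +1.34);  n_4 = (+0.8244, +0.5660)
∠(n_1, n_4) = 124.86°
δ = |180° − 124.86°| = 55.14°
55.14° > 2α = 28.07°  →  invalid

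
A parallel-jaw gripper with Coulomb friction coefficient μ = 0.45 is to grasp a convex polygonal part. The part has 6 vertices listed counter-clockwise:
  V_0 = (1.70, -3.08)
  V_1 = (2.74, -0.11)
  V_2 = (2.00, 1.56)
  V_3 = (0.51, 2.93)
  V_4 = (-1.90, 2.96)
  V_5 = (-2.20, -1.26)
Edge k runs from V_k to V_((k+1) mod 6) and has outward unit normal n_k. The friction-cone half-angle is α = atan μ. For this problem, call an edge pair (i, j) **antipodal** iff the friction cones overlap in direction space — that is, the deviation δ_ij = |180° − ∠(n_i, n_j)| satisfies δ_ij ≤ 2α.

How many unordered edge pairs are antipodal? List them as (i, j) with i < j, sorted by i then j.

α = atan 0.45 = 24.23°;  2α = 48.46°
n_0 = (+0.9438, -0.3305)
n_1 = (+0.9143, +0.4051)
n_2 = (+0.6768, +0.7361)
n_3 = (+0.0124, +0.9999)
n_4 = (-0.9975, +0.0709)
n_5 = (-0.4229, -0.9062)
  (0,1): δ = 136.80°  ·
  (0,2): δ = 113.30°  ·
  (0,3): δ = 71.41°  ·
  (0,4): δ = 15.23°  ✓
  (0,5): δ = 84.28°  ·
  (1,2): δ = 156.50°  ·
  (1,3): δ = 114.61°  ·
  (1,4): δ = 27.97°  ✓
  (1,5): δ = 41.08°  ✓
  (2,3): δ = 138.12°  ·
  (2,4): δ = 51.47°  ·
  (2,5): δ = 17.58°  ✓
  (3,4): δ = 93.35°  ·
  (3,5): δ = 24.30°  ✓
  (4,5): δ = 110.95°  ·
antipodal pairs: 5

count = 5; pairs: (0,4), (1,4), (1,5), (2,5), (3,5)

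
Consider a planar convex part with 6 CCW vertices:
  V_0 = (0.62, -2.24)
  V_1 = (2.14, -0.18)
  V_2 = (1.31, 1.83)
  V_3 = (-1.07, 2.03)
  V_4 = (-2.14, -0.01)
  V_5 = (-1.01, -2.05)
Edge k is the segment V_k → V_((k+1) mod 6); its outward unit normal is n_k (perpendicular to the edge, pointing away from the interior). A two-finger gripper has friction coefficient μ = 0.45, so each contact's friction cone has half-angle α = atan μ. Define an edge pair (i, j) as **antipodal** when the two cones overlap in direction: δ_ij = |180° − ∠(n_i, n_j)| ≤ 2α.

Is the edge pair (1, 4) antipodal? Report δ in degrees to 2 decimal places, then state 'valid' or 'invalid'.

δ = 6.55°, valid

α = atan 0.45 = 24.23°;  2α = 48.46°
edge 1: e_1 = (-0.83, +2.01);  n_1 = (+0.9243, +0.3817)
edge 4: e_4 = (+1.13, -2.04);  n_4 = (-0.8748, -0.4846)
∠(n_1, n_4) = 173.45°
δ = |180° − 173.45°| = 6.55°
6.55° ≤ 2α = 48.46°  →  valid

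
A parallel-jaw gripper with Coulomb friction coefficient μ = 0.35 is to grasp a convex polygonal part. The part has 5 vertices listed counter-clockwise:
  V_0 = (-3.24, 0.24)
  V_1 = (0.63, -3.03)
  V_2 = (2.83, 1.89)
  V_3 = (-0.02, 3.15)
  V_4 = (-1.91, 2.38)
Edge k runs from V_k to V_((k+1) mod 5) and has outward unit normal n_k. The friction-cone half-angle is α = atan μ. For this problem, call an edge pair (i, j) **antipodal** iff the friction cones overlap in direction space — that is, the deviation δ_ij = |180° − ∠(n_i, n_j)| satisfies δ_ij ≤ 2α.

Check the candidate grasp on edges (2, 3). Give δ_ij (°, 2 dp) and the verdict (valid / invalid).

α = atan 0.35 = 19.29°;  2α = 38.58°
edge 2: e_2 = (-2.85, +1.26);  n_2 = (+0.4044, +0.9146)
edge 3: e_3 = (-1.89, -0.77);  n_3 = (-0.3773, +0.9261)
∠(n_2, n_3) = 46.02°
δ = |180° − 46.02°| = 133.98°
133.98° > 2α = 38.58°  →  invalid

δ = 133.98°, invalid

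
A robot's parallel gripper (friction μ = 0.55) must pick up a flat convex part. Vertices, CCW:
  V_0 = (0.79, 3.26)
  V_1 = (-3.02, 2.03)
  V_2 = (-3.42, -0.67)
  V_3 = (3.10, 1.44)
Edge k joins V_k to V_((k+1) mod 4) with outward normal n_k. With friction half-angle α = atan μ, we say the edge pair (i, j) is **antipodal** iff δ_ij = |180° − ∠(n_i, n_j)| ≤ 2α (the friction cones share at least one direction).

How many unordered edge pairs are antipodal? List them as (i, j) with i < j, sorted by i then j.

α = atan 0.55 = 28.81°;  2α = 57.62°
n_0 = (-0.3072, +0.9516)
n_1 = (-0.9892, +0.1465)
n_2 = (+0.3079, -0.9514)
n_3 = (+0.6189, +0.7855)
  (0,1): δ = 116.32°  ·
  (0,2): δ = 0.04°  ✓
  (0,3): δ = 123.87°  ·
  (1,2): δ = 63.64°  ·
  (1,3): δ = 60.19°  ·
  (2,3): δ = 56.17°  ✓
antipodal pairs: 2

count = 2; pairs: (0,2), (2,3)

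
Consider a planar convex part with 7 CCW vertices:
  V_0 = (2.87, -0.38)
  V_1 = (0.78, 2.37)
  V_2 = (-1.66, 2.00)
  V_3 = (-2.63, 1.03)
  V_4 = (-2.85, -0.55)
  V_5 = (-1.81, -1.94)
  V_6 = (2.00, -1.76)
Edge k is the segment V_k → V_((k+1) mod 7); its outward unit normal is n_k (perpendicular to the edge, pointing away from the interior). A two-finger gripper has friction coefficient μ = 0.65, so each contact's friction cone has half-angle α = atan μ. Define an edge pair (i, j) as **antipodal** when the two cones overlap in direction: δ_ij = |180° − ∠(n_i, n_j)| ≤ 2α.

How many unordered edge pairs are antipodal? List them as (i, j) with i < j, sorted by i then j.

count = 9; pairs: (0,3), (0,4), (0,5), (1,4), (1,5), (1,6), (2,5), (2,6), (3,6)

α = atan 0.65 = 33.02°;  2α = 66.05°
n_0 = (+0.7962, +0.6051)
n_1 = (-0.1499, +0.9887)
n_2 = (-0.7071, +0.7071)
n_3 = (-0.9904, +0.1379)
n_4 = (-0.8007, -0.5991)
n_5 = (+0.0472, -0.9989)
n_6 = (+0.8459, -0.5333)
  (0,1): δ = 118.61°  ·
  (0,2): δ = 82.23°  ·
  (0,3): δ = 45.16°  ✓
  (0,4): δ = 0.43°  ✓
  (0,5): δ = 55.47°  ✓
  (0,6): δ = 110.54°  ·
  (1,2): δ = 143.62°  ·
  (1,3): δ = 106.55°  ·
  (1,4): δ = 61.82°  ✓
  (1,5): δ = 5.92°  ✓
  (1,6): δ = 49.15°  ✓
  (2,3): δ = 142.93°  ·
  (2,4): δ = 98.20°  ·
  (2,5): δ = 42.30°  ✓
  (2,6): δ = 12.77°  ✓
  (3,4): δ = 135.27°  ·
  (3,5): δ = 79.37°  ·
  (3,6): δ = 24.30°  ✓
  (4,5): δ = 124.10°  ·
  (4,6): δ = 69.03°  ·
  (5,6): δ = 124.93°  ·
antipodal pairs: 9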